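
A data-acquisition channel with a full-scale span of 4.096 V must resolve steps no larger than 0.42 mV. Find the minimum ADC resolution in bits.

Number of steps required ≥ 4.096 V / 0.42 mV = 9752.38.
Need 2^N ≥ 9752.38; 2^13 = 8192, 2^14 = 16384.
Minimum N = 14.

14 bits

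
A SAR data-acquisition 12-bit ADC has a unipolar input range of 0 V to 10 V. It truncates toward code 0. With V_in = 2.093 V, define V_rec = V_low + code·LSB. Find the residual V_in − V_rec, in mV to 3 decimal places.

One LSB is 10 V / 4096 = 2.441 mV.
Scaled input = 857.2928 LSBs, so code = 857.
Reconstructed: 2.0922852 V.
Error = 2.093 − 2.0922852 = 0.000714844 V = 0.715 mV.

0.715 mV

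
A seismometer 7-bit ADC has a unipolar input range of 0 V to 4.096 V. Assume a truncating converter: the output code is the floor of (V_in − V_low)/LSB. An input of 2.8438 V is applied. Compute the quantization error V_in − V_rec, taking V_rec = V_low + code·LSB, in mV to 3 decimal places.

LSB = 4.096/2^7 = 32.000 mV.
Scaled input = 88.8688 LSBs, so code = 88.
V_rec = 0 + 88·0.032 = 2.816 V.
V_in − V_rec = 0.0278 V = 27.800 mV.

27.800 mV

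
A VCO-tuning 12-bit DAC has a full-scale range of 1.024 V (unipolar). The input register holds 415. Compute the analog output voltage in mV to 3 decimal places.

103.750 mV

LSB = 1.024 V / 2^12 = 250.00 µV.
V_out = 0 + 415 × 0.00025 V = 0.10375 V.
= 103.750 mV.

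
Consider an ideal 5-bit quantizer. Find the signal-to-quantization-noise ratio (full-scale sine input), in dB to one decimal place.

31.9 dB

SNR ≈ 6.02·N + 1.76 dB = 6.02·5 + 1.76 = 31.86 dB.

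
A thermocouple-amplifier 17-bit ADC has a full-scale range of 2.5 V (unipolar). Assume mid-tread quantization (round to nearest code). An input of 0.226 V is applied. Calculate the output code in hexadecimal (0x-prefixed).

code 0x2E49 (decimal 11849)

With 131072 levels over 2.5 V, one step is 19.07 µV.
(V_in − V_low)/LSB = (0.226 − 0) / 1.90735e-05 = 11848.909.
Round → code 11849.
In hexadecimal (0x-prefixed): 0x2E49.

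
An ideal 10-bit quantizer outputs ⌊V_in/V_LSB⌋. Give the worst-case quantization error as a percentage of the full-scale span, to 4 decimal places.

Truncating → worst-case error = 1 LSB = V_FS/2^10, so 100/1024 = 0.0976562 % of full scale.

0.0977 %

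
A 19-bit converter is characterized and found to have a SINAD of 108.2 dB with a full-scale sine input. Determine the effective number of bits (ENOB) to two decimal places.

ENOB = (SINAD − 1.76) / 6.02 = (108.2 − 1.76)/6.02 = 17.681.

17.68 bits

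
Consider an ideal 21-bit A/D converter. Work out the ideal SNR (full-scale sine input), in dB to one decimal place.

128.2 dB

SNR ≈ 6.02·N + 1.76 dB = 6.02·21 + 1.76 = 128.18 dB.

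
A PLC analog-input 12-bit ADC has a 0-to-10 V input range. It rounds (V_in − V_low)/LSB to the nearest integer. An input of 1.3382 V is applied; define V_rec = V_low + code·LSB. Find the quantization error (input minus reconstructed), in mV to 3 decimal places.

LSB = 10/2^12 = 2.441 mV.
(1.3382 − 0)/0.00244141 = 548.1267; round gives code 548.
Code 548 maps back to 0 + 548×0.00244141 V = 1.3378906 V.
Difference: 0.000309375 V → 0.309 mV.

0.309 mV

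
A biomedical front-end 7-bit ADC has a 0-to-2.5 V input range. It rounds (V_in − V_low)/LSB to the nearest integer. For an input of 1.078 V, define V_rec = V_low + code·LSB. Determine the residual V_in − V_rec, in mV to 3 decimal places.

LSB = 2.5/2^7 = 19.531 mV.
(V_in − V_low)/LSB = (1.078 − 0)/0.0195312 = 55.1936 → code 55 (round).
Reconstructed: 1.0742188 V.
Difference: 0.00378125 V → 3.781 mV.

3.781 mV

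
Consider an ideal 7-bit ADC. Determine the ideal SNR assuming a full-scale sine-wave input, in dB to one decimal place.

SNR ≈ 6.02·N + 1.76 dB = 6.02·7 + 1.76 = 43.90 dB.

43.9 dB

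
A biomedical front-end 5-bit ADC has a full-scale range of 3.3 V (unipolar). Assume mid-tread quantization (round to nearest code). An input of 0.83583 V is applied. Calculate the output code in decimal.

LSB = 3.3 V / 32 = 103.125 mV.
Input sits at 8.105 steps above V_low.
So the output code is 8.

code 8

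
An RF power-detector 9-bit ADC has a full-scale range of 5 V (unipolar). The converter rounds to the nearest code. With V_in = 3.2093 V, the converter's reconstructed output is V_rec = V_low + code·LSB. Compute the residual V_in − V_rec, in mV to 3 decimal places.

-3.591 mV

LSB = 5/2^9 = 9.766 mV.
(V_in − V_low)/LSB = (3.2093 − 0)/0.00976562 = 328.6323 → code 329 (round).
Code 329 maps back to 0 + 329×0.00976562 V = 3.2128906 V.
V_in − V_rec = -0.00359063 V = -3.591 mV.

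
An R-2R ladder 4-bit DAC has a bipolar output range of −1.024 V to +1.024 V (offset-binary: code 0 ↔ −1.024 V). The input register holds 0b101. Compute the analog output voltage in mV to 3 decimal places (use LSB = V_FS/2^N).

-384.000 mV

LSB = 2.048 V / 2^4 = 128.000 mV.
Code 0b101 = 5 decimal.
V_out = (−1.024) + 5 × 0.128 V = -0.384 V.
= -384.000 mV.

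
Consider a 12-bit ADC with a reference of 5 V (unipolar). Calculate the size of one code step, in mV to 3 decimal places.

Full-scale span = 5 V.
LSB = 5 / 2^12 = 5 / 4096 = 0.0012207 V = 1.221 mV.

1.221 mV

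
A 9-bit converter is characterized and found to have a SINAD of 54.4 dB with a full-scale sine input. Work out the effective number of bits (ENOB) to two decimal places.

ENOB = (SINAD − 1.76) / 6.02 = (54.4 − 1.76)/6.02 = 8.744.

8.74 bits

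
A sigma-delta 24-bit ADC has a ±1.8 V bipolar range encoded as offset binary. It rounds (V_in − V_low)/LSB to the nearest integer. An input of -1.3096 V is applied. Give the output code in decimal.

code 2285430

LSB = 3.6 V / 16777216 = 0.21 µV.
Input sits at 2285429.646 steps above V_low.
round(2285429.646) = 2285430.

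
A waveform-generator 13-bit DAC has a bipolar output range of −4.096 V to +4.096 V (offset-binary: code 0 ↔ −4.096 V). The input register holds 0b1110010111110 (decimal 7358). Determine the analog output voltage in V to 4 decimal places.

3.2620 V

LSB = 8.192 V / 2^13 = 1.000 mV.
Code 0b1110010111110 = 7358 decimal.
V_out = (−4.096) + 7358 × 0.001 V = 3.262 V.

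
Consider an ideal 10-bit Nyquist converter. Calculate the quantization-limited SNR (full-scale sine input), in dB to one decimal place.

62.0 dB

SNR ≈ 6.02·N + 1.76 dB = 6.02·10 + 1.76 = 61.96 dB.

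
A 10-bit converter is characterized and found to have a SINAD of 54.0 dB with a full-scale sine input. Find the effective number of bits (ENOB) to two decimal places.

8.68 bits

ENOB = (SINAD − 1.76) / 6.02 = (54.0 − 1.76)/6.02 = 8.678.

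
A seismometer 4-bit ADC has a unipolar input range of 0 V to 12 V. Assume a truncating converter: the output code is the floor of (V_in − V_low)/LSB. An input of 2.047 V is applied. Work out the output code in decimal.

code 2

With 16 levels over 12 V, one step is 0.7500 V.
Input sits at 2.729 steps above V_low.
So the output code is 2.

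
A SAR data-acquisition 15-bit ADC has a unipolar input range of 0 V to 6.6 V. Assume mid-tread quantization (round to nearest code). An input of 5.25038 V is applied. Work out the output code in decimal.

Full-scale span = 6.6 V; LSB = 6.6/2^15 = 201.42 µV.
(V_in − V_low)/LSB = (5.25038 − 0) / 0.000201416 = 26067.341.
Round → code 26067.

code 26067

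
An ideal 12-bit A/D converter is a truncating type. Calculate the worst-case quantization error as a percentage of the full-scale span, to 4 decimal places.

Truncating → worst-case error = 1 LSB = V_FS/2^12, so 100/4096 = 0.0244141 % of full scale.

0.0244 %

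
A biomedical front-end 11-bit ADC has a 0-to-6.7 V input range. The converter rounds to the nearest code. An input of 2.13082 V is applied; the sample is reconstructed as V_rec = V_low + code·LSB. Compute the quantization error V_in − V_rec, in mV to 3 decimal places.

Step size: 6.7 V ÷ 2^11 = 3.271 mV.
(V_in − V_low)/LSB = (2.13082 − 0)/0.00327148 = 651.3312 → code 651 (round).
Code 651 maps back to 0 + 651×0.00327148 V = 2.1297363 V.
Difference: 0.00108367 V → 1.084 mV.

1.084 mV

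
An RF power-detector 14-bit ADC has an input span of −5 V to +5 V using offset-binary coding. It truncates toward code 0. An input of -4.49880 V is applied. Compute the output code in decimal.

Full-scale span = 10 V; LSB = 10/2^14 = 0.610 mV.
(V_in − V_low)/LSB = (-4.49880 − (−5)) / 0.000610352 = 821.166.
Floor → code 821.

code 821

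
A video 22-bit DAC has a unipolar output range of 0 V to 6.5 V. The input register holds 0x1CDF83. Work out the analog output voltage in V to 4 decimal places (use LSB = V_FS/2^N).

LSB = 6.5 V / 2^22 = 1.55 µV.
Code 0x1CDF83 = 1892227 decimal.
V_out = 0 + 1892227 × 1.54972e-06 V = 2.93242 V.

2.9324 V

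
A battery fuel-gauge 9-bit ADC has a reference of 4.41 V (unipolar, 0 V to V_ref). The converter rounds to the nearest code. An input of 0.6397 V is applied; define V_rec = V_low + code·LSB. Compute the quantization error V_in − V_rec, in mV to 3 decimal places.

One LSB is 4.41 V / 512 = 8.613 mV.
(0.6397 − 0)/0.00861328 = 74.2690; round gives code 74.
V_rec = 0 + 74·0.00861328 = 0.63738281 V.
V_in − V_rec = 0.00231719 V = 2.317 mV.

2.317 mV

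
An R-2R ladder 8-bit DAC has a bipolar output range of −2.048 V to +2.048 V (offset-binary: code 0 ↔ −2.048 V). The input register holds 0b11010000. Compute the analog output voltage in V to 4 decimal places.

1.2800 V

LSB = 4.096 V / 2^8 = 16.000 mV.
Code 0b11010000 = 208 decimal.
V_out = (−2.048) + 208 × 0.016 V = 1.28 V.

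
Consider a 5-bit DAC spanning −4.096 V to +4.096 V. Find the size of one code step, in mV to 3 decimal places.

Full-scale span = 8.192 V.
LSB = 8.192 / 2^5 = 8.192 / 32 = 0.256 V = 256.000 mV.

256.000 mV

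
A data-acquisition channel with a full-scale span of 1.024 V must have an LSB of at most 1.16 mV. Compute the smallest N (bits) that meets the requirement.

Number of steps required ≥ 1.024 V / 1.16 mV = 882.76.
Need 2^N ≥ 882.76; 2^9 = 512, 2^10 = 1024.
Minimum N = 10.

10 bits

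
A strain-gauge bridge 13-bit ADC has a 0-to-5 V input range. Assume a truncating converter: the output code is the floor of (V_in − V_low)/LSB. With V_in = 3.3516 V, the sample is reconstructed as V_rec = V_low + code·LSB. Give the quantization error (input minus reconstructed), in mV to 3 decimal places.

0.160 mV

Step size: 5 V ÷ 2^13 = 0.610 mV.
Scaled input = 5491.2614 LSBs, so code = 5491.
V_rec = 0 + 5491·0.000610352 = 3.3514404 V.
V_in − V_rec = 0.00015957 V = 0.160 mV.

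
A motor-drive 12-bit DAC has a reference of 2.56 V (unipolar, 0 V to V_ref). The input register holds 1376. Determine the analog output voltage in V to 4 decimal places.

LSB = 2.56 V / 2^12 = 0.625 mV.
V_out = 0 + 1376 × 0.000625 V = 0.86 V.

0.8600 V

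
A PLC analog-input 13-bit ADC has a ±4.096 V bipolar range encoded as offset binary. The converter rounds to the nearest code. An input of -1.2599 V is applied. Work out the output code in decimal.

code 2836

LSB = 8.192 V / 8192 = 1.000 mV.
Input sits at 2836.100 steps above V_low.
Round → code 2836.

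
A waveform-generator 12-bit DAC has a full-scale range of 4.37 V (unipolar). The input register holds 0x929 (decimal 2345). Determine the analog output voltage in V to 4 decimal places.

2.5019 V

LSB = 4.37 V / 2^12 = 1.067 mV.
Code 0x929 = 2345 decimal.
V_out = 0 + 2345 × 0.00106689 V = 2.50187 V.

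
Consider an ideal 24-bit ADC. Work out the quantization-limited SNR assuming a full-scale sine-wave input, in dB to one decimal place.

SNR ≈ 6.02·N + 1.76 dB = 6.02·24 + 1.76 = 146.24 dB.

146.2 dB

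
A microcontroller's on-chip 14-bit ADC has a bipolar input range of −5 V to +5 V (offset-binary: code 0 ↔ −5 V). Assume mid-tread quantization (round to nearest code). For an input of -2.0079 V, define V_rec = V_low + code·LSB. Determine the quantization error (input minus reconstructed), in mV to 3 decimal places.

One LSB is 10 V / 16384 = 0.610 mV.
(V_in − V_low)/LSB = (-2.0079 − (−5))/0.000610352 = 4902.2566 → code 4902 (round).
V_rec = (−5) + 4902·0.000610352 = -2.0080566 V.
Error = -2.0079 − (−2.0080566) = 0.000156641 V = 0.157 mV.

0.157 mV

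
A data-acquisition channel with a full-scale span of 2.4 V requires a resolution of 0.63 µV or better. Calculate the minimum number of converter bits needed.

22 bits

Number of steps required ≥ 2.4 V / 0.63 µV = 3809523.81.
Need 2^N ≥ 3809523.81; 2^21 = 2097152, 2^22 = 4194304.
Minimum N = 22.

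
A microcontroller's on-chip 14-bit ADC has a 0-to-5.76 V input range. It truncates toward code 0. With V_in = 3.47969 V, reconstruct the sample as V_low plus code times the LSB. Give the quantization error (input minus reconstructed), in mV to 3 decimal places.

LSB = 5.76/2^14 = 351.56 µV.
Scaled input = 9897.7849 LSBs, so code = 9897.
V_rec = 0 + 9897·0.000351562 = 3.4794141 V.
V_in − V_rec = 0.000275937 V = 0.276 mV.

0.276 mV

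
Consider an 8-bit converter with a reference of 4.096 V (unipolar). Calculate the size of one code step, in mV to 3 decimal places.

Full-scale span = 4.096 V.
LSB = 4.096 / 2^8 = 4.096 / 256 = 0.016 V = 16.000 mV.

16.000 mV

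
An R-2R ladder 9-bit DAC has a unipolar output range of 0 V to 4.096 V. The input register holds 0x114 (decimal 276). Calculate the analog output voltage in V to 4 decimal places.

2.2080 V

LSB = 4.096 V / 2^9 = 8.000 mV.
Code 0x114 = 276 decimal.
V_out = 0 + 276 × 0.008 V = 2.208 V.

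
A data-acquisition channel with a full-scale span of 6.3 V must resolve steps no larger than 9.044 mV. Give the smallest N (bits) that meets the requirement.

Number of steps required ≥ 6.3 V / 9.044 mV = 696.59.
Need 2^N ≥ 696.59; 2^9 = 512, 2^10 = 1024.
Minimum N = 10.

10 bits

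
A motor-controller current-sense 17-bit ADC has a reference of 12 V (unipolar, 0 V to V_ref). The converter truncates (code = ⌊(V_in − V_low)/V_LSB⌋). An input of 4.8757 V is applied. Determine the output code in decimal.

code 53255

LSB = 12 V / 131072 = 91.55 µV.
(V_in − V_low)/LSB = (4.8757 − 0) / 9.15527e-05 = 53255.646.
⌊·⌋(53255.646) = 53255.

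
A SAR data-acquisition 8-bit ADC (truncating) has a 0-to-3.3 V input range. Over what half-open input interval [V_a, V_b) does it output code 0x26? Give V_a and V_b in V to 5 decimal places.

[0.48984 V, 0.50273 V)

LSB = 3.3/2^8 = 12.891 mV.
Code 0x26 = 38 decimal.
V_a = V_low + 38·LSB = 0.489844 V; V_b = V_low + 39·LSB = 0.502734 V.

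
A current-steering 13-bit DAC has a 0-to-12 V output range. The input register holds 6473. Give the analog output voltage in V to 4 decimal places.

9.4819 V

LSB = 12 V / 2^13 = 1.465 mV.
V_out = 0 + 6473 × 0.00146484 V = 9.48193 V.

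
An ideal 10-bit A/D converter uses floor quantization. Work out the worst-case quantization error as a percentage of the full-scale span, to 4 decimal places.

0.0977 %

Truncating → worst-case error = 1 LSB = V_FS/2^10, so 100/1024 = 0.0976562 % of full scale.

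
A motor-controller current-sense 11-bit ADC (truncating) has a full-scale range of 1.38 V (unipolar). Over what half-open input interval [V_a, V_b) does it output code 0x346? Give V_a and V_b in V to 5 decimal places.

LSB = 1.38/2^11 = 0.674 mV.
Code 0x346 = 838 decimal.
V_a = V_low + 838·LSB = 0.564668 V; V_b = V_low + 839·LSB = 0.565342 V.

[0.56467 V, 0.56534 V)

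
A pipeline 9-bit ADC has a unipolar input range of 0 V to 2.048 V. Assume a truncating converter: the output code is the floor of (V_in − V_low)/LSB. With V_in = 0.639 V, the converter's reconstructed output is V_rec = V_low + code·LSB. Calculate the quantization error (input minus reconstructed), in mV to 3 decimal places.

Step size: 2.048 V ÷ 2^9 = 4.000 mV.
(0.639 − 0)/0.004 = 159.7500; ⌊·⌋ gives code 159.
Reconstructed: 0.636 V.
Difference: 0.003 V → 3.000 mV.

3.000 mV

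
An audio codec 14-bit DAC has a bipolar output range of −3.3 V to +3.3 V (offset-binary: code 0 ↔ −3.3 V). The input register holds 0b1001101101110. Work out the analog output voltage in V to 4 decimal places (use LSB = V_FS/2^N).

LSB = 6.6 V / 2^14 = 402.83 µV.
Code 0b1001101101110 = 4974 decimal.
V_out = (−3.3) + 4974 × 0.000402832 V = -1.29631 V.

-1.2963 V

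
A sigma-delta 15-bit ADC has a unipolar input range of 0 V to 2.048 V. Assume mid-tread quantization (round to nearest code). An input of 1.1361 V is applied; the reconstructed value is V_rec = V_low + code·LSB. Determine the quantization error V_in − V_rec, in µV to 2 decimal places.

-25.00 µV

LSB = 2.048/2^15 = 62.50 µV.
(1.1361 − 0)/6.25e-05 = 18177.6000; round gives code 18178.
Reconstructed: 1.136125 V.
V_in − V_rec = -2.5e-05 V = -25.00 µV.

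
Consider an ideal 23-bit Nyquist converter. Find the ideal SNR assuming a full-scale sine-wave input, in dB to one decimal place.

SNR ≈ 6.02·N + 1.76 dB = 6.02·23 + 1.76 = 140.22 dB.

140.2 dB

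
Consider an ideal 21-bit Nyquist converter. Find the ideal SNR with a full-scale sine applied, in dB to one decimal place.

SNR ≈ 6.02·N + 1.76 dB = 6.02·21 + 1.76 = 128.18 dB.

128.2 dB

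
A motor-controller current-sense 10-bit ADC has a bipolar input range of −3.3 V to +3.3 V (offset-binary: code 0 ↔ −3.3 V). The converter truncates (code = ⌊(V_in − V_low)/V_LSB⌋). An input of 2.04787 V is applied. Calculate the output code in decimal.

With 1024 levels over 6.6 V, one step is 6.445 mV.
Input sits at 829.730 steps above V_low.
Floor → code 829.

code 829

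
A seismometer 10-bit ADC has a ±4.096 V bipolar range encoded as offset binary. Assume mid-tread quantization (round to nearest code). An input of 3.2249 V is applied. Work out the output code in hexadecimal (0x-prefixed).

code 0x393 (decimal 915)

Full-scale span = 8.192 V; LSB = 8.192/2^10 = 8.000 mV.
(V_in − V_low)/LSB = (3.2249 − (−4.096)) / 0.008 = 915.112.
So the output code is 915.
In hexadecimal (0x-prefixed): 0x393.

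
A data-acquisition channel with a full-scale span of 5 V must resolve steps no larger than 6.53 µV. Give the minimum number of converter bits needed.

20 bits

Number of steps required ≥ 5 V / 6.53 µV = 765696.78.
Need 2^N ≥ 765696.78; 2^19 = 524288, 2^20 = 1048576.
Minimum N = 20.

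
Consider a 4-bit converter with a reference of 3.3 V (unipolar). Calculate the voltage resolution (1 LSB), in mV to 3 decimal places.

Full-scale span = 3.3 V.
LSB = 3.3 / 2^4 = 3.3 / 16 = 0.20625 V = 206.250 mV.

206.250 mV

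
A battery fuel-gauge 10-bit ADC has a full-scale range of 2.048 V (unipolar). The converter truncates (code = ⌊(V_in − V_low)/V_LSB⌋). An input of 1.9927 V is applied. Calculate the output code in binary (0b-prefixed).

code 0b1111100100 (decimal 996)

LSB = 2.048 V / 1024 = 2.000 mV.
Input sits at 996.350 steps above V_low.
So the output code is 996.
In binary (0b-prefixed): 0b1111100100.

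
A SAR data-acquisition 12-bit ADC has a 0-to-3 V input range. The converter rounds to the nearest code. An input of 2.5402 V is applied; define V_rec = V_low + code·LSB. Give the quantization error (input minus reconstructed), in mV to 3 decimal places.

0.161 mV

LSB = 3/2^12 = 0.732 mV.
Scaled input = 3468.2197 LSBs, so code = 3468.
Code 3468 maps back to 0 + 3468×0.000732422 V = 2.5400391 V.
Error = 2.5402 − 2.5400391 = 0.000160938 V = 0.161 mV.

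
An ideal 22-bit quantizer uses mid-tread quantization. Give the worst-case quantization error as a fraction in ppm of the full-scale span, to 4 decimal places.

Rounding → worst-case error = ½ LSB = V_FS/2^23, so 1e+06/8388608 = 0.119209 ppm of full scale.

0.1192 ppm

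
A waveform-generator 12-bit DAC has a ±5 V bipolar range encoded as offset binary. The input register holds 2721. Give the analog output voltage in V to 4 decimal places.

1.6431 V

LSB = 10 V / 2^12 = 2.441 mV.
V_out = (−5) + 2721 × 0.00244141 V = 1.64307 V.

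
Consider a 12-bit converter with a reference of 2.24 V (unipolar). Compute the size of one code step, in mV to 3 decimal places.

Full-scale span = 2.24 V.
LSB = 2.24 / 2^12 = 2.24 / 4096 = 0.000546875 V = 0.547 mV.

0.547 mV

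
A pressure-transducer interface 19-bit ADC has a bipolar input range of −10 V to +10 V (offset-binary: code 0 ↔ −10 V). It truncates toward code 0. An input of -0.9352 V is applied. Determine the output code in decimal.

code 237628

Full-scale span = 20 V; LSB = 20/2^19 = 38.15 µV.
Input sits at 237628.293 steps above V_low.
Floor → code 237628.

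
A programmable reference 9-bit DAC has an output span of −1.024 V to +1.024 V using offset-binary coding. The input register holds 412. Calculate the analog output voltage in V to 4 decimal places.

LSB = 2.048 V / 2^9 = 4.000 mV.
V_out = (−1.024) + 412 × 0.004 V = 0.624 V.

0.6240 V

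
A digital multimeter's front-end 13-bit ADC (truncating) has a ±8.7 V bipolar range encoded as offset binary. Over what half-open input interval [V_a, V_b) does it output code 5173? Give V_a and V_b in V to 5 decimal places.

[2.28757 V, 2.28970 V)

LSB = 17.4/2^13 = 2.124 mV.
V_a = V_low + 5173·LSB = 2.28757 V; V_b = V_low + 5174·LSB = 2.2897 V.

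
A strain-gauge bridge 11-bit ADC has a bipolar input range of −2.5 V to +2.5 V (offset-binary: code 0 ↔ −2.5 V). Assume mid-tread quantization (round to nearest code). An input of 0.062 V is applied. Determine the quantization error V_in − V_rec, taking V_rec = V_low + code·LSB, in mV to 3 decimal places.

0.965 mV

One LSB is 5 V / 2048 = 2.441 mV.
Scaled input = 1049.3952 LSBs, so code = 1049.
Reconstructed: 0.061035156 V.
Difference: 0.000964844 V → 0.965 mV.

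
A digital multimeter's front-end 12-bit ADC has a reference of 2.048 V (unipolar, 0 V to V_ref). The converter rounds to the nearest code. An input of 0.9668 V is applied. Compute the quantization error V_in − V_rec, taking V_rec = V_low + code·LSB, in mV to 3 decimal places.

One LSB is 2.048 V / 4096 = 0.500 mV.
(V_in − V_low)/LSB = (0.9668 − 0)/0.0005 = 1933.6000 → code 1934 (round).
Reconstructed: 0.967 V.
V_in − V_rec = -0.0002 V = -0.200 mV.

-0.200 mV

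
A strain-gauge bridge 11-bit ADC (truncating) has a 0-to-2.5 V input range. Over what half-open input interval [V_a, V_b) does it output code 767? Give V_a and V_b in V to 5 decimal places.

LSB = 2.5/2^11 = 1.221 mV.
V_a = V_low + 767·LSB = 0.936279 V; V_b = V_low + 768·LSB = 0.9375 V.

[0.93628 V, 0.93750 V)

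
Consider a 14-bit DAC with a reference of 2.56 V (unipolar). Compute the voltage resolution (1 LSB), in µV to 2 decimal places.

Full-scale span = 2.56 V.
LSB = 2.56 / 2^14 = 2.56 / 16384 = 0.00015625 V = 156.25 µV.

156.25 µV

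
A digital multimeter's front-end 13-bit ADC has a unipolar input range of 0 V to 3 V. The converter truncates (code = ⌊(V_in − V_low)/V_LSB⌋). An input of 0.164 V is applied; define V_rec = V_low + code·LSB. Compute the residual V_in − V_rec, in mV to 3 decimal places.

0.304 mV

LSB = 3/2^13 = 366.21 µV.
Scaled input = 447.8293 LSBs, so code = 447.
Reconstructed: 0.16369629 V.
V_in − V_rec = 0.000303711 V = 0.304 mV.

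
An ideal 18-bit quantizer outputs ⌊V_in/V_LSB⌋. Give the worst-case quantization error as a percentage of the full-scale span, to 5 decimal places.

0.00038 %

Truncating → worst-case error = 1 LSB = V_FS/2^18, so 100/262144 = 0.00038147 % of full scale.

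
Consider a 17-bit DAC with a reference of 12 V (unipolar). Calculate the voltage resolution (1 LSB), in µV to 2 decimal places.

91.55 µV

Full-scale span = 12 V.
LSB = 12 / 2^17 = 12 / 131072 = 9.15527e-05 V = 91.55 µV.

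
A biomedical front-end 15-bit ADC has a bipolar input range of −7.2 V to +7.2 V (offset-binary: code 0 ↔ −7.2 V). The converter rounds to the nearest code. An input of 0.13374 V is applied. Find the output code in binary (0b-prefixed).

With 32768 levels over 14.4 V, one step is 439.45 µV.
(V_in − V_low)/LSB = (0.13374 − (−7.2)) / 0.000439453 = 16688.333.
round(16688.333) = 16688.
In binary (0b-prefixed): 0b100000100110000.

code 0b100000100110000 (decimal 16688)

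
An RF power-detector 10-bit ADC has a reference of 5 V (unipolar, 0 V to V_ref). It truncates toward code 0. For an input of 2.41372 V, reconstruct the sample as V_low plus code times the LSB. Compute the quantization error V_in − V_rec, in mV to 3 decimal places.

LSB = 5/2^10 = 4.883 mV.
Scaled input = 494.3299 LSBs, so code = 494.
V_rec = 0 + 494·0.00488281 = 2.4121094 V.
Error = 2.41372 − 2.4121094 = 0.00161063 V = 1.611 mV.

1.611 mV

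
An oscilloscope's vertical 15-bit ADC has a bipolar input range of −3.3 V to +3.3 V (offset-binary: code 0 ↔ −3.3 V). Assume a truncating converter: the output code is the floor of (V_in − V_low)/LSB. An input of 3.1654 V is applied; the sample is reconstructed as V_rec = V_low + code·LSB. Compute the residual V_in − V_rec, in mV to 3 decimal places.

0.147 mV

Step size: 6.6 V ÷ 2^15 = 201.42 µV.
(V_in − V_low)/LSB = (3.1654 − (−3.3))/0.000201416 = 32099.7314 → code 32099 (floor).
Reconstructed: 3.1652527 V.
Difference: 0.000147314 V → 0.147 mV.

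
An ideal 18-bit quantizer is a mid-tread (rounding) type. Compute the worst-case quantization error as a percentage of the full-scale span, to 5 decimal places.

0.00019 %

Rounding → worst-case error = ½ LSB = V_FS/2^19, so 100/524288 = 0.000190735 % of full scale.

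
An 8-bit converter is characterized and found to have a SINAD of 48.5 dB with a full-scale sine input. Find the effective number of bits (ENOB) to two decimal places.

ENOB = (SINAD − 1.76) / 6.02 = (48.5 − 1.76)/6.02 = 7.764.

7.76 bits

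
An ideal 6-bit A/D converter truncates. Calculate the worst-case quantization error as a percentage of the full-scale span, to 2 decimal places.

Truncating → worst-case error = 1 LSB = V_FS/2^6, so 100/64 = 1.5625 % of full scale.

1.56 %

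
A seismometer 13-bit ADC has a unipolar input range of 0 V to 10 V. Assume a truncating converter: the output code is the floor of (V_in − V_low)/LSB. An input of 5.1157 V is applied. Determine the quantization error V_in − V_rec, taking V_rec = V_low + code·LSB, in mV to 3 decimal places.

0.954 mV

Step size: 10 V ÷ 2^13 = 1.221 mV.
(V_in − V_low)/LSB = (5.1157 − 0)/0.0012207 = 4190.7814 → code 4190 (floor).
V_rec = 0 + 4190·0.0012207 = 5.1147461 V.
Error = 5.1157 − 5.1147461 = 0.000953906 V = 0.954 mV.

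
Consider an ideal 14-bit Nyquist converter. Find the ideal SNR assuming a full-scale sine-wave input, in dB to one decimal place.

SNR ≈ 6.02·N + 1.76 dB = 6.02·14 + 1.76 = 86.04 dB.

86.0 dB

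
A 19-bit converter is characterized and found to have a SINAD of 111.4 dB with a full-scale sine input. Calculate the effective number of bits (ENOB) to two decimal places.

ENOB = (SINAD − 1.76) / 6.02 = (111.4 − 1.76)/6.02 = 18.213.

18.21 bits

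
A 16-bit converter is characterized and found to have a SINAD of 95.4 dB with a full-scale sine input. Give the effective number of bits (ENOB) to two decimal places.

15.55 bits

ENOB = (SINAD − 1.76) / 6.02 = (95.4 − 1.76)/6.02 = 15.555.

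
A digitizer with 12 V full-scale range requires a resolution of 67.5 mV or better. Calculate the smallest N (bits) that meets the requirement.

8 bits

Number of steps required ≥ 12 V / 67.5 mV = 177.78.
Need 2^N ≥ 177.78; 2^7 = 128, 2^8 = 256.
Minimum N = 8.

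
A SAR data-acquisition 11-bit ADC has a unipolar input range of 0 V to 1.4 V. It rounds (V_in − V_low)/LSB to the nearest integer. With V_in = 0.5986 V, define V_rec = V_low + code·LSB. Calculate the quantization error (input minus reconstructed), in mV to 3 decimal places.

Step size: 1.4 V ÷ 2^11 = 0.684 mV.
(V_in − V_low)/LSB = (0.5986 − 0)/0.000683594 = 875.6663 → code 876 (round).
V_rec = 0 + 876·0.000683594 = 0.59882813 V.
Difference: -0.000228125 V → -0.228 mV.

-0.228 mV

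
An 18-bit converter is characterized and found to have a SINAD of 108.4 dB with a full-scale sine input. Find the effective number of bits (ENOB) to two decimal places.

ENOB = (SINAD − 1.76) / 6.02 = (108.4 − 1.76)/6.02 = 17.714.

17.71 bits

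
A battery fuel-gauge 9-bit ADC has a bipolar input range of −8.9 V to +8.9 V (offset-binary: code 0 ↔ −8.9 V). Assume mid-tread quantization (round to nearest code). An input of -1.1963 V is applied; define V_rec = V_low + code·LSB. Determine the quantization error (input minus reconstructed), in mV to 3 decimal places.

-14.269 mV

Step size: 17.8 V ÷ 2^9 = 34.766 mV.
(V_in − V_low)/LSB = (-1.1963 − (−8.9))/0.0347656 = 221.5896 → code 222 (round).
Reconstructed: -1.1820313 V.
Error = -1.1963 − (−1.1820313) = -0.0142688 V = -14.269 mV.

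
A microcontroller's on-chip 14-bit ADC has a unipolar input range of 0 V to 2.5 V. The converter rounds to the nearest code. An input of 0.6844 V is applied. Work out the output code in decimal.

Full-scale span = 2.5 V; LSB = 2.5/2^14 = 152.59 µV.
(V_in − V_low)/LSB = (0.6844 − 0) / 0.000152588 = 4485.284.
round(4485.284) = 4485.

code 4485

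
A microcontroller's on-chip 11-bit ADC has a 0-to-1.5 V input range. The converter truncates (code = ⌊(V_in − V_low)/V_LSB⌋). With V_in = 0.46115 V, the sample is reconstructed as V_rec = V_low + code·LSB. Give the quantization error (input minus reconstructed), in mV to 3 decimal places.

LSB = 1.5/2^11 = 0.732 mV.
Scaled input = 629.6235 LSBs, so code = 629.
V_rec = 0 + 629·0.000732422 = 0.46069336 V.
V_in − V_rec = 0.000456641 V = 0.457 mV.

0.457 mV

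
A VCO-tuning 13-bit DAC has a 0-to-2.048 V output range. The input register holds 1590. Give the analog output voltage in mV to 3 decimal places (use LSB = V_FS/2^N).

397.500 mV

LSB = 2.048 V / 2^13 = 250.00 µV.
V_out = 0 + 1590 × 0.00025 V = 0.3975 V.
= 397.500 mV.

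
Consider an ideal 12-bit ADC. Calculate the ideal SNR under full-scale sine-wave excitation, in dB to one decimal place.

SNR ≈ 6.02·N + 1.76 dB = 6.02·12 + 1.76 = 74.00 dB.

74.0 dB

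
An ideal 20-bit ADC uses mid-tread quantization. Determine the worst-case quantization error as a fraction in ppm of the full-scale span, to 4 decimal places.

0.4768 ppm

Rounding → worst-case error = ½ LSB = V_FS/2^21, so 1e+06/2097152 = 0.476837 ppm of full scale.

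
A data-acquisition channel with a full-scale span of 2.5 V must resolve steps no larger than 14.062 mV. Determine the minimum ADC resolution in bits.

Number of steps required ≥ 2.5 V / 14.062 mV = 177.78.
Need 2^N ≥ 177.78; 2^7 = 128, 2^8 = 256.
Minimum N = 8.

8 bits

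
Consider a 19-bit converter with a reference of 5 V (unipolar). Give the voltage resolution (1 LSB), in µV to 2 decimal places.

Full-scale span = 5 V.
LSB = 5 / 2^19 = 5 / 524288 = 9.53674e-06 V = 9.54 µV.

9.54 µV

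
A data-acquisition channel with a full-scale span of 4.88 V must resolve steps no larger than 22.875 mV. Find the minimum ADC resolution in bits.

8 bits

Number of steps required ≥ 4.88 V / 22.875 mV = 213.33.
Need 2^N ≥ 213.33; 2^7 = 128, 2^8 = 256.
Minimum N = 8.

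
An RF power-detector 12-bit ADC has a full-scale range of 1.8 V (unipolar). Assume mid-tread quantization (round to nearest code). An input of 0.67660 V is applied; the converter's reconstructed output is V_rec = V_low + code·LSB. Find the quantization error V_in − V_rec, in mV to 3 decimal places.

One LSB is 1.8 V / 4096 = 439.45 µV.
(0.67660 − 0)/0.000439453 = 1539.6409; round gives code 1540.
Code 1540 maps back to 0 + 1540×0.000439453 V = 0.67675781 V.
Difference: -0.000157812 V → -0.158 mV.

-0.158 mV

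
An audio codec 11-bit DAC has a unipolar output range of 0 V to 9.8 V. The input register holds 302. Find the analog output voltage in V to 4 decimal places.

LSB = 9.8 V / 2^11 = 4.785 mV.
V_out = 0 + 302 × 0.00478516 V = 1.44512 V.

1.4451 V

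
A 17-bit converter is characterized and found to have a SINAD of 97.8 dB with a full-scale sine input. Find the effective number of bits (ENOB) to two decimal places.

ENOB = (SINAD − 1.76) / 6.02 = (97.8 − 1.76)/6.02 = 15.953.

15.95 bits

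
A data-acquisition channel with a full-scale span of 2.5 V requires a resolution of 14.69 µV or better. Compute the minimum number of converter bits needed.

18 bits

Number of steps required ≥ 2.5 V / 14.69 µV = 170183.80.
Need 2^N ≥ 170183.80; 2^17 = 131072, 2^18 = 262144.
Minimum N = 18.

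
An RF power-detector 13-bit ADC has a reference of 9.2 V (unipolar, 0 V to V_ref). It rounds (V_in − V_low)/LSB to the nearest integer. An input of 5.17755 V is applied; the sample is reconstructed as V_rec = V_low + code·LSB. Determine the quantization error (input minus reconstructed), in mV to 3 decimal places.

0.304 mV

One LSB is 9.2 V / 8192 = 1.123 mV.
(5.17755 − 0)/0.00112305 = 4610.2706; round gives code 4610.
V_rec = 0 + 4610·0.00112305 = 5.1772461 V.
Error = 5.17755 − 5.1772461 = 0.000303906 V = 0.304 mV.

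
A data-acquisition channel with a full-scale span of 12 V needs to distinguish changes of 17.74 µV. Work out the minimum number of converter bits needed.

Number of steps required ≥ 12 V / 17.74 µV = 676437.43.
Need 2^N ≥ 676437.43; 2^19 = 524288, 2^20 = 1048576.
Minimum N = 20.

20 bits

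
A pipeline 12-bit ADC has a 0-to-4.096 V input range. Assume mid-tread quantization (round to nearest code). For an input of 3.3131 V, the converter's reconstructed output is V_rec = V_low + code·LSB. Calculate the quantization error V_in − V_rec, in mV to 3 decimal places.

0.100 mV

Step size: 4.096 V ÷ 2^12 = 1.000 mV.
(V_in − V_low)/LSB = (3.3131 − 0)/0.001 = 3313.1000 → code 3313 (round).
Code 3313 maps back to 0 + 3313×0.001 V = 3.313 V.
Difference: 0.0001 V → 0.100 mV.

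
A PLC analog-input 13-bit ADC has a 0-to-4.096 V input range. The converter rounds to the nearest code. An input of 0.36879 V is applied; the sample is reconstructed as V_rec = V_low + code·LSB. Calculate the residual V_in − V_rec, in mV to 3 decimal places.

-0.210 mV

One LSB is 4.096 V / 8192 = 0.500 mV.
Scaled input = 737.5800 LSBs, so code = 738.
Code 738 maps back to 0 + 738×0.0005 V = 0.369 V.
Difference: -0.00021 V → -0.210 mV.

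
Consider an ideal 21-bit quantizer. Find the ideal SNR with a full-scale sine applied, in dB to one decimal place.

SNR ≈ 6.02·N + 1.76 dB = 6.02·21 + 1.76 = 128.18 dB.

128.2 dB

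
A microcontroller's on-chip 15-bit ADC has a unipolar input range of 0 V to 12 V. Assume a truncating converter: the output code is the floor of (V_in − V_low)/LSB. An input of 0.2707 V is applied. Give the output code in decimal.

code 739

With 32768 levels over 12 V, one step is 366.21 µV.
(0.2707 − 0) / 0.000366211 = 739.191 LSBs.
So the output code is 739.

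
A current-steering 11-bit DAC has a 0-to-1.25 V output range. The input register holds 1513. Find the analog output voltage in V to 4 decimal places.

LSB = 1.25 V / 2^11 = 0.610 mV.
V_out = 0 + 1513 × 0.000610352 V = 0.923462 V.

0.9235 V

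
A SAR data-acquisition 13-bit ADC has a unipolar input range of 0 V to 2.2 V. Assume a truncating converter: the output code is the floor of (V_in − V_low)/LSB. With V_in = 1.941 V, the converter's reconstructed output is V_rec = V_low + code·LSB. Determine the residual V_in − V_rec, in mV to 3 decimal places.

LSB = 2.2/2^13 = 268.55 µV.
Scaled input = 7227.5782 LSBs, so code = 7227.
V_rec = 0 + 7227·0.000268555 = 1.9408447 V.
Difference: 0.000155273 V → 0.155 mV.

0.155 mV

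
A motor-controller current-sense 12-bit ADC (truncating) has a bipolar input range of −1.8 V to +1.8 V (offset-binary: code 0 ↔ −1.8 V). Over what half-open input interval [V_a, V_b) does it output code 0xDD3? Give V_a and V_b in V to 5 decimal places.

LSB = 3.6/2^12 = 0.879 mV.
Code 0xDD3 = 3539 decimal.
V_a = V_low + 3539·LSB = 1.31045 V; V_b = V_low + 3540·LSB = 1.31133 V.

[1.31045 V, 1.31133 V)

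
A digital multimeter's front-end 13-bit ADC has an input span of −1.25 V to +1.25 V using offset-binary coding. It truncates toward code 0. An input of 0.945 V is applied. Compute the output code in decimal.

LSB = 2.5 V / 8192 = 305.18 µV.
(0.945 − (−1.25)) / 0.000305176 = 7192.576 LSBs.
So the output code is 7192.

code 7192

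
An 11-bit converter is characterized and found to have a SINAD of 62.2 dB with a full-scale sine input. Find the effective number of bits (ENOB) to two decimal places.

ENOB = (SINAD − 1.76) / 6.02 = (62.2 − 1.76)/6.02 = 10.040.

10.04 bits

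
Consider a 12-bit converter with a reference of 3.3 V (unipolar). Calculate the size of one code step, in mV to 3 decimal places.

Full-scale span = 3.3 V.
LSB = 3.3 / 2^12 = 3.3 / 4096 = 0.000805664 V = 0.806 mV.

0.806 mV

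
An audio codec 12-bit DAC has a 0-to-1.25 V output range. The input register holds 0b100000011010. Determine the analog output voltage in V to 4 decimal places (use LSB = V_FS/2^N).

LSB = 1.25 V / 2^12 = 305.18 µV.
Code 0b100000011010 = 2074 decimal.
V_out = 0 + 2074 × 0.000305176 V = 0.632935 V.

0.6329 V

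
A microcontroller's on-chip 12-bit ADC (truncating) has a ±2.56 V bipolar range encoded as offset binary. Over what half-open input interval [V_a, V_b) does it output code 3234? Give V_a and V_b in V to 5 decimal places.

LSB = 5.12/2^12 = 1.250 mV.
V_a = V_low + 3234·LSB = 1.4825 V; V_b = V_low + 3235·LSB = 1.48375 V.

[1.48250 V, 1.48375 V)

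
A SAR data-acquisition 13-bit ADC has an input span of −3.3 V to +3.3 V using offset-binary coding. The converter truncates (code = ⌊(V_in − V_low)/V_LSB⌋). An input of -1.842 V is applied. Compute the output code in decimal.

Full-scale span = 6.6 V; LSB = 6.6/2^13 = 0.806 mV.
(V_in − V_low)/LSB = (-1.842 − (−3.3)) / 0.000805664 = 1809.687.
So the output code is 1809.

code 1809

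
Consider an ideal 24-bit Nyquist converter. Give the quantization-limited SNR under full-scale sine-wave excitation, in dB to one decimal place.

146.2 dB

SNR ≈ 6.02·N + 1.76 dB = 6.02·24 + 1.76 = 146.24 dB.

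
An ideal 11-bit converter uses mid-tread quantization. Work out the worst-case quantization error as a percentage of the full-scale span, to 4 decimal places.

0.0244 %

Rounding → worst-case error = ½ LSB = V_FS/2^12, so 100/4096 = 0.0244141 % of full scale.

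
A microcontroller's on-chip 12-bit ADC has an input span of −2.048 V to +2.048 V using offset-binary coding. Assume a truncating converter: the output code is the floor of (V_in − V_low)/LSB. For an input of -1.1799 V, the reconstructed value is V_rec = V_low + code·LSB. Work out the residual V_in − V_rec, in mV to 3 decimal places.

LSB = 4.096/2^12 = 1.000 mV.
(V_in − V_low)/LSB = (-1.1799 − (−2.048))/0.001 = 868.1000 → code 868 (floor).
Code 868 maps back to (−2.048) + 868×0.001 V = -1.18 V.
Error = -1.1799 − (−1.18) = 0.0001 V = 0.100 mV.

0.100 mV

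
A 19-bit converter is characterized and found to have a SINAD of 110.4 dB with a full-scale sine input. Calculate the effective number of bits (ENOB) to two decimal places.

ENOB = (SINAD − 1.76) / 6.02 = (110.4 − 1.76)/6.02 = 18.047.

18.05 bits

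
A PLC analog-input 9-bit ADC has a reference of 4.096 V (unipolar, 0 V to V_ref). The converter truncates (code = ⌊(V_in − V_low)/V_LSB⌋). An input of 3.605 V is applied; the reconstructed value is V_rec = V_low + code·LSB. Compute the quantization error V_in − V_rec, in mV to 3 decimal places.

One LSB is 4.096 V / 512 = 8.000 mV.
(V_in − V_low)/LSB = (3.605 − 0)/0.008 = 450.6250 → code 450 (floor).
Code 450 maps back to 0 + 450×0.008 V = 3.6 V.
Difference: 0.005 V → 5.000 mV.

5.000 mV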